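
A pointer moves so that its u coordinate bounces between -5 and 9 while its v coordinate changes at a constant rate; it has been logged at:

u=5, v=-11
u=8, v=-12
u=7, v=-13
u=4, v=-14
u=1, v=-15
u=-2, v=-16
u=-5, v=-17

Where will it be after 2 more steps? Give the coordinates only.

The u coordinate travels 3 per step and bounces off the walls at -5 and 9.
  step 7: -5 → -2
  step 8: -2 → 1
The v coordinate changes by -1 each step: at step 8 it is -19.

u=1, v=-19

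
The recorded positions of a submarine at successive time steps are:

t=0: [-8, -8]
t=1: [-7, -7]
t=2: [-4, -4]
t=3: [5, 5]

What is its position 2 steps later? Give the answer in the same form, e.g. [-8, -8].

[113, 113]

Consecutive displacements [+1, +1], [+3, +3], [+9, +9] scale by a factor of 3 each step.
step 4: [5, 5] + [+27, +27] → [32, 32]
step 5: [32, 32] + [+81, +81] → [113, 113]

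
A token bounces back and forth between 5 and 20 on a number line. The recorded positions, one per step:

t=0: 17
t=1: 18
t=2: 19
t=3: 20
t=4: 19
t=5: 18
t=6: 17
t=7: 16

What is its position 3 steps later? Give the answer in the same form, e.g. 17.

13

The value reflects between 5 and 20, moving 1 per step.
  step 8: 16 → 15
  step 9: 15 → 14
  step 10: 14 → 13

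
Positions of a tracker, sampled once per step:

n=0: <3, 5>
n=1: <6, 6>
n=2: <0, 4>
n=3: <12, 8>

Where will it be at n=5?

<36, 16>

Consecutive displacements <+3, +1>, <-6, -2>, <+12, +4> scale by a factor of -2 each step.
step 4: <12, 8> + <-24, -8> → <-12, 0>
step 5: <-12, 0> + <+48, +16> → <36, 16>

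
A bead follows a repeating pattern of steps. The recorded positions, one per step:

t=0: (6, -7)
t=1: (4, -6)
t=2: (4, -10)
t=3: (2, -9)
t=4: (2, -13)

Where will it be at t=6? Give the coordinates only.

Step-to-step displacements: (-2, +1), (+0, -4), (-2, +1), (+0, -4) — a repeating cycle of length 2.
step 5: apply (-2, +1) → (0, -12)
step 6: apply (+0, -4) → (0, -16)

(0, -16)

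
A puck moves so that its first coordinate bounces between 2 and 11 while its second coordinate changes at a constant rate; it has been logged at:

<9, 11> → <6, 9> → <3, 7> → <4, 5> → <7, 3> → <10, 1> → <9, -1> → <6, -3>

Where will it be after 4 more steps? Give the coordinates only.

The first coordinate reflects between 2 and 11, moving 3 per step.
  step 8: 6 → 3
  step 9: 3 → 4
  step 10: 4 → 7
  step 11: 7 → 10
The second coordinate changes by -2 each step: at step 11 it is -11.

<10, -11>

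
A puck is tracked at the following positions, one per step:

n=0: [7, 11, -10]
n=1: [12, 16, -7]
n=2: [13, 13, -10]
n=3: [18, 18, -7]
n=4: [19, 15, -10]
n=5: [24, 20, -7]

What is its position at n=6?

The moves between consecutive positions are [+5, +5, +3], [+1, -3, -3], [+5, +5, +3], [+1, -3, -3], [+5, +5, +3]; they repeat the 2-cycle [[+5, +5, +3], [+1, -3, -3]].
step 6: apply [+1, -3, -3] → [25, 17, -10]

[25, 17, -10]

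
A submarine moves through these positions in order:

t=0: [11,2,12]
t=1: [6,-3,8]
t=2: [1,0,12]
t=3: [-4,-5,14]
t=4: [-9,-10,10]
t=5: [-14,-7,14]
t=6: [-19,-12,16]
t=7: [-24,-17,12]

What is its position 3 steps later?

Differencing gives [-5,-5,-4], [-5,+3,+4], [-5,-5,+2], [-5,-5,-4], [-5,+3,+4], [-5,-5,+2], [-5,-5,-4]. This is the pattern [-5,-5,-4], [-5,+3,+4], [-5,-5,+2] repeated.
step 8: apply [-5,+3,+4] → [-29,-14,16]
step 9: apply [-5,-5,+2] → [-34,-19,18]
step 10: apply [-5,-5,-4] → [-39,-24,14]

[-39,-24,14]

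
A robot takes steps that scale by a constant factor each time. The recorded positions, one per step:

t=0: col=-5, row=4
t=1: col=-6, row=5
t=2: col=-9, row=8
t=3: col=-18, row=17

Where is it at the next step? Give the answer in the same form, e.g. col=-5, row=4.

The jumps are (-1, +1), (-3, +3), (-9, +9) — a geometric progression with ratio 3.
step 4: col=-18, row=17 + (-27, +27) → col=-45, row=44

col=-45, row=44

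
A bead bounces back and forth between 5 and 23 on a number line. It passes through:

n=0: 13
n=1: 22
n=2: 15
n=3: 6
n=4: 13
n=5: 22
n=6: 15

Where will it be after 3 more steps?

22

The value travels 9 per step and bounces off the walls at 5 and 23.
  step 7: 15 → 6
  step 8: 6 → 13
  step 9: 13 → 22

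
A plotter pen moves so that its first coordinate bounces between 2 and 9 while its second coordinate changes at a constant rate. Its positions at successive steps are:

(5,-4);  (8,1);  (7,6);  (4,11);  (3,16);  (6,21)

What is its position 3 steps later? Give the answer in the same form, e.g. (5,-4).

The first coordinate travels 3 per step and bounces off the walls at 2 and 9.
  step 6: 6 → 9
  step 7: 9 → 6
  step 8: 6 → 3
The second coordinate changes by +5 each step: at step 8 it is 36.

(3,36)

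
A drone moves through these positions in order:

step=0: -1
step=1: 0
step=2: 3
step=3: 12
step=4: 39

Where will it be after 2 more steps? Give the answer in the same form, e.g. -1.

363

Step-to-step displacements: +1, +3, +9, +27; each is 3× the previous.
step 5: 39 + 81 → 120
step 6: 120 + 243 → 363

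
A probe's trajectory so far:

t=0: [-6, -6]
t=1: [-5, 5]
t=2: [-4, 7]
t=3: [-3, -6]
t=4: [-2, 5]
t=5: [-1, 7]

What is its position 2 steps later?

[1, 5]

The first coordinate changes by +1 each step, so at step 7 it is -6 + 7·(1) = 1.
The second coordinate repeats the cycle [-6, 5, 7] with period 3; step 7 mod 3 = 1, giving 5.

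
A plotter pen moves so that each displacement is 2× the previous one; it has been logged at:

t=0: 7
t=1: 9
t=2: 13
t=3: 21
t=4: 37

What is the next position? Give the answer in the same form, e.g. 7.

69

The jumps are +2, +4, +8, +16 — a geometric progression with ratio 2.
step 5: 37 + 32 → 69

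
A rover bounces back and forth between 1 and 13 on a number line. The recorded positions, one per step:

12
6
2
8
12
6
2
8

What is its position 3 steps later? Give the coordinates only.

2

The value reflects between 1 and 13, moving 6 per step.
  step 8: 8 → 12
  step 9: 12 → 6
  step 10: 6 → 2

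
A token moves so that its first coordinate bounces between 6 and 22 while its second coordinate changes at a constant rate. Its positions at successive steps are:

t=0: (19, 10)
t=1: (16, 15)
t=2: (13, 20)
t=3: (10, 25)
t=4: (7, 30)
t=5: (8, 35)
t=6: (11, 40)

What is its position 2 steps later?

The first coordinate travels 3 per step and bounces off the walls at 6 and 22.
  step 7: 11 → 14
  step 8: 14 → 17
The second coordinate changes by +5 each step: at step 8 it is 50.

(17, 50)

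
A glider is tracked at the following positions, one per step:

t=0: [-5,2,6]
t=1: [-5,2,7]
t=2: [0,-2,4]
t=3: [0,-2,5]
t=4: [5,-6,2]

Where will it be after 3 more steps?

Differencing gives [+0,+0,+1], [+5,-4,-3], [+0,+0,+1], [+5,-4,-3]. This is the pattern [+0,+0,+1], [+5,-4,-3] repeated.
step 5: apply [+0,+0,+1] → [5,-6,3]
step 6: apply [+5,-4,-3] → [10,-10,0]
step 7: apply [+0,+0,+1] → [10,-10,1]

[10,-10,1]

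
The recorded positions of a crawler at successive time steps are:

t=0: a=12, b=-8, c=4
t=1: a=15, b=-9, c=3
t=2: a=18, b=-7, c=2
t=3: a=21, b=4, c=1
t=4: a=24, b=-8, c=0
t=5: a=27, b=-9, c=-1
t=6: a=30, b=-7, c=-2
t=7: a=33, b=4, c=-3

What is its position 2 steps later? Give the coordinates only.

a=39, b=-9, c=-5

The a coordinate changes by +3 each step, so at step 9 it is 12 + 9·(3) = 39.
The b coordinate repeats the cycle [-8, -9, -7, 4] with period 4; step 9 mod 4 = 1, giving -9.
The c coordinate changes by -1 each step, so at step 9 it is 4 + 9·(-1) = -5.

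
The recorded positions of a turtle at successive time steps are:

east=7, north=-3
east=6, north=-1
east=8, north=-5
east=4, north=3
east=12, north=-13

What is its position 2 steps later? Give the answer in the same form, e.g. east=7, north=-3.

east=28, north=-45

The jumps are (-1, +2), (+2, -4), (-4, +8), (+8, -16) — a geometric progression with ratio -2.
step 5: east=12, north=-13 + (-16, +32) → east=-4, north=19
step 6: east=-4, north=19 + (+32, -64) → east=28, north=-45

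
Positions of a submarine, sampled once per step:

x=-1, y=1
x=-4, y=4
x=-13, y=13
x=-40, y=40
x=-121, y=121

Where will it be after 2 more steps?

x=-1093, y=1093

Step-to-step displacements: (-3, +3), (-9, +9), (-27, +27), (-81, +81); each is 3× the previous.
step 5: x=-121, y=121 + (-243, +243) → x=-364, y=364
step 6: x=-364, y=364 + (-729, +729) → x=-1093, y=1093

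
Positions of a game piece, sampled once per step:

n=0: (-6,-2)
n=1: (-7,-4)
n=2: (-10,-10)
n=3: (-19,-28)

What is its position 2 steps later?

Consecutive displacements (-1,-2), (-3,-6), (-9,-18) scale by a factor of 3 each step.
step 4: (-19,-28) + (-27,-54) → (-46,-82)
step 5: (-46,-82) + (-81,-162) → (-127,-244)

(-127,-244)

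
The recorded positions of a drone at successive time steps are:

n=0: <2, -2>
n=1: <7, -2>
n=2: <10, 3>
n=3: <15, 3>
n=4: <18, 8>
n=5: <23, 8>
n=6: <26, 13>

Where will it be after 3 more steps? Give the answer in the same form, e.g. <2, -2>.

<39, 18>

Step-to-step displacements: <+5, +0>, <+3, +5>, <+5, +0>, <+3, +5>, <+5, +0>, <+3, +5> — a repeating cycle of length 2.
step 7: apply <+5, +0> → <31, 13>
step 8: apply <+3, +5> → <34, 18>
step 9: apply <+5, +0> → <39, 18>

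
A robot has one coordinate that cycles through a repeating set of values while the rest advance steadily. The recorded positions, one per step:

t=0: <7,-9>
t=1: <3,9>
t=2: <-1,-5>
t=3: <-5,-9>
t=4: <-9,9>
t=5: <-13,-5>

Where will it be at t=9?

<-29,-9>

First: linear, -4 per step → -29 at step 9.
Second: cycles through -9, 9, -5 every 3 steps. Step 9 lands at position 0 of the cycle → -9.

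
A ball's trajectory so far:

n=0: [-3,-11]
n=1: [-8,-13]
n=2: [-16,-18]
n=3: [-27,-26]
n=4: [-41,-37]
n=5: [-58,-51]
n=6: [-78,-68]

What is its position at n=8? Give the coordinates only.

[-127,-111]

Successive displacements: [-5,-2], [-8,-5], [-11,-8], [-14,-11], [-17,-14], [-20,-17] — each changes by [-3,-3].
step 7: [-78,-68] + [-23,-20] → [-101,-88]
step 8: [-101,-88] + [-26,-23] → [-127,-111]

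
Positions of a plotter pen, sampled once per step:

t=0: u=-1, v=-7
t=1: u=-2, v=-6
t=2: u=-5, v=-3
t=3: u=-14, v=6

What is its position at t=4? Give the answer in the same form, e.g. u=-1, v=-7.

u=-41, v=33

Step-to-step displacements: (-1,+1), (-3,+3), (-9,+9); each is 3× the previous.
step 4: u=-14, v=6 + (-27,+27) → u=-41, v=33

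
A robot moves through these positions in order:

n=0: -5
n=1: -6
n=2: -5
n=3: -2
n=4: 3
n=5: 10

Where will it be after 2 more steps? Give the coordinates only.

30

Taking differences between consecutive positions: -1, +1, +3, +5, +7. These grow by +2 each step.
step 6: 10 + 9 → 19
step 7: 19 + 11 → 30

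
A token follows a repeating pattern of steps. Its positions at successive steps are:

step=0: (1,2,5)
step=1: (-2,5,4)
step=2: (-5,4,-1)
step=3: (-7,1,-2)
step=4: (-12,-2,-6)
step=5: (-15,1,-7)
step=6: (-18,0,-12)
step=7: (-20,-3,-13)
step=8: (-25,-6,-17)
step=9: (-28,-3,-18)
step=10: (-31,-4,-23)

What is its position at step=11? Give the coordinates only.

(-33,-7,-24)

The moves between consecutive positions are (-3,+3,-1), (-3,-1,-5), (-2,-3,-1), (-5,-3,-4), (-3,+3,-1), (-3,-1,-5), (-2,-3,-1), (-5,-3,-4), (-3,+3,-1), (-3,-1,-5); they repeat the 4-cycle [(-3,+3,-1), (-3,-1,-5), (-2,-3,-1), (-5,-3,-4)].
step 11: apply (-2,-3,-1) → (-33,-7,-24)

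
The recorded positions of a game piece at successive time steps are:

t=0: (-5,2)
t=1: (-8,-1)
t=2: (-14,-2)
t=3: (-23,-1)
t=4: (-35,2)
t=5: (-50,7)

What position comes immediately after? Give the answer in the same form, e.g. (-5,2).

First differences are (-3,-3), (-6,-1), (-9,+1), (-12,+3), (-15,+5); their common second difference is (-3,+2) (constant acceleration).
step 6: (-50,7) + (-18,+7) → (-68,14)

(-68,14)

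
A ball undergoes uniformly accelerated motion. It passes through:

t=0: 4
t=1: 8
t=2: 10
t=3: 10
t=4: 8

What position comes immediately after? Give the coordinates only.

First differences are +4, +2, +0, -2; their common second difference is -2 (constant acceleration).
step 5: 8 − 4 → 4

4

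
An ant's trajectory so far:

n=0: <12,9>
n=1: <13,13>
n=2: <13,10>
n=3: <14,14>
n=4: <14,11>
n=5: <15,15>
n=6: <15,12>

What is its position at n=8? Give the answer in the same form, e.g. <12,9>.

Differencing gives <+1,+4>, <+0,-3>, <+1,+4>, <+0,-3>, <+1,+4>, <+0,-3>. This is the pattern <+1,+4>, <+0,-3> repeated.
step 7: apply <+1,+4> → <16,16>
step 8: apply <+0,-3> → <16,13>

<16,13>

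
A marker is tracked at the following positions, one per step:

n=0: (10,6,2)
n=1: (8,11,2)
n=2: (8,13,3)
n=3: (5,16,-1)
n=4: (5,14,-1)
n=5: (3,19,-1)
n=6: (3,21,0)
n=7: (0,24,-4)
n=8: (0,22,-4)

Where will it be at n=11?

Differencing gives (-2,+5,+0), (+0,+2,+1), (-3,+3,-4), (+0,-2,+0), (-2,+5,+0), (+0,+2,+1), (-3,+3,-4), (+0,-2,+0). This is the pattern (-2,+5,+0), (+0,+2,+1), (-3,+3,-4), (+0,-2,+0) repeated.
step 9: apply (-2,+5,+0) → (-2,27,-4)
step 10: apply (+0,+2,+1) → (-2,29,-3)
step 11: apply (-3,+3,-4) → (-5,32,-7)

(-5,32,-7)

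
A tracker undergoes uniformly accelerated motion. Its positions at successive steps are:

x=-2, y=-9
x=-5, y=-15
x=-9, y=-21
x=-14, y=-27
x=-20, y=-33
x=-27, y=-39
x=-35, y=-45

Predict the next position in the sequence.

x=-44, y=-51

First differences are (-3,-6), (-4,-6), (-5,-6), (-6,-6), (-7,-6), (-8,-6); their common second difference is (-1,+0) (constant acceleration).
step 7: x=-35, y=-45 + (-9,-6) → x=-44, y=-51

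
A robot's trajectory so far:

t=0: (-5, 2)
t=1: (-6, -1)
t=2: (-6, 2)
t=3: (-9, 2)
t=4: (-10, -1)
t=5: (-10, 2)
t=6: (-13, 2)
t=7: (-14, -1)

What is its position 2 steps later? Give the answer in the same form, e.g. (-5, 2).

(-17, 2)

Step-to-step displacements: (-1, -3), (+0, +3), (-3, +0), (-1, -3), (+0, +3), (-3, +0), (-1, -3) — a repeating cycle of length 3.
step 8: apply (+0, +3) → (-14, 2)
step 9: apply (-3, +0) → (-17, 2)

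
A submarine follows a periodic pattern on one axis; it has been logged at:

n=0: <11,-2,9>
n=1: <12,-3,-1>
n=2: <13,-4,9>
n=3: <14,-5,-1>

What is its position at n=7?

The first coordinate changes by +1 each step, so at step 7 it is 11 + 7·(1) = 18.
The second coordinate changes by -1 each step, so at step 7 it is -2 + 7·(-1) = -9.
The third coordinate repeats the cycle [9, -1] with period 2; step 7 mod 2 = 1, giving -1.

<18,-9,-1>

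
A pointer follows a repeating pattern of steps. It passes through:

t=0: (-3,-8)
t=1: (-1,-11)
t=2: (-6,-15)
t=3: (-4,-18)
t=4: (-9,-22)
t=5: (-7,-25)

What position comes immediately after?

(-12,-29)

Step-to-step displacements: (+2,-3), (-5,-4), (+2,-3), (-5,-4), (+2,-3) — a repeating cycle of length 2.
step 6: apply (-5,-4) → (-12,-29)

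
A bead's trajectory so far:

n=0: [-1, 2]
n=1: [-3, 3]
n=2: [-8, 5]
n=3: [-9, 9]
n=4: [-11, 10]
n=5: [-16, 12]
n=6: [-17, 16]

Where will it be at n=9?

Differencing gives [-2, +1], [-5, +2], [-1, +4], [-2, +1], [-5, +2], [-1, +4]. This is the pattern [-2, +1], [-5, +2], [-1, +4] repeated.
step 7: apply [-2, +1] → [-19, 17]
step 8: apply [-5, +2] → [-24, 19]
step 9: apply [-1, +4] → [-25, 23]

[-25, 23]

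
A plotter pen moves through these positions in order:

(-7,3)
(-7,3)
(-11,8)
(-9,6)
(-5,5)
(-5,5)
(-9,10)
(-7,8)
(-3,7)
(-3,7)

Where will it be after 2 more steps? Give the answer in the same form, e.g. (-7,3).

Differencing gives (+0,+0), (-4,+5), (+2,-2), (+4,-1), (+0,+0), (-4,+5), (+2,-2), (+4,-1), (+0,+0). This is the pattern (+0,+0), (-4,+5), (+2,-2), (+4,-1) repeated.
step 10: apply (-4,+5) → (-7,12)
step 11: apply (+2,-2) → (-5,10)

(-5,10)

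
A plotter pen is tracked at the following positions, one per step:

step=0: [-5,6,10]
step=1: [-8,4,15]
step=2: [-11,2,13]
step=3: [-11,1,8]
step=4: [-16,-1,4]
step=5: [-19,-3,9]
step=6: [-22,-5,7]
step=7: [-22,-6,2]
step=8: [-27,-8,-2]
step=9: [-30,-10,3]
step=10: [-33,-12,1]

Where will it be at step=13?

[-41,-17,-3]

Step-to-step displacements: [-3,-2,+5], [-3,-2,-2], [+0,-1,-5], [-5,-2,-4], [-3,-2,+5], [-3,-2,-2], [+0,-1,-5], [-5,-2,-4], [-3,-2,+5], [-3,-2,-2] — a repeating cycle of length 4.
step 11: apply [+0,-1,-5] → [-33,-13,-4]
step 12: apply [-5,-2,-4] → [-38,-15,-8]
step 13: apply [-3,-2,+5] → [-41,-17,-3]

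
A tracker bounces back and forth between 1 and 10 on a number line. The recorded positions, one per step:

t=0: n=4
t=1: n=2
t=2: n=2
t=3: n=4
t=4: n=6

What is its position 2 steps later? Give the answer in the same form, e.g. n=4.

n=10

The value reflects between 1 and 10, moving 2 per step.
  step 5: 6 → 8
  step 6: 8 → 10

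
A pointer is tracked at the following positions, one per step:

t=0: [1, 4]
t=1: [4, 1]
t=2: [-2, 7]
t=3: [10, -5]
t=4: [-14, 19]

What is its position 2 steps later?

The jumps are [+3, -3], [-6, +6], [+12, -12], [-24, +24] — a geometric progression with ratio -2.
step 5: [-14, 19] + [+48, -48] → [34, -29]
step 6: [34, -29] + [-96, +96] → [-62, 67]

[-62, 67]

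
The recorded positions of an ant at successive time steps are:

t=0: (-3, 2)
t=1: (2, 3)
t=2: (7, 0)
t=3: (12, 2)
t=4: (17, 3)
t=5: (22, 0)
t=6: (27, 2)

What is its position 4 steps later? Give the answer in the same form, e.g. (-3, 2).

(47, 3)

First: linear, +5 per step → 47 at step 10.
Second: cycles through 2, 3, 0 every 3 steps. Step 10 lands at position 1 of the cycle → 3.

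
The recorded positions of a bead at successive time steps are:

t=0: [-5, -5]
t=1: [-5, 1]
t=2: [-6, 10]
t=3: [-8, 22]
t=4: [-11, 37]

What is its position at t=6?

[-20, 76]

First differences are [+0, +6], [-1, +9], [-2, +12], [-3, +15]; their common second difference is [-1, +3] (constant acceleration).
step 5: [-11, 37] + [-4, +18] → [-15, 55]
step 6: [-15, 55] + [-5, +21] → [-20, 76]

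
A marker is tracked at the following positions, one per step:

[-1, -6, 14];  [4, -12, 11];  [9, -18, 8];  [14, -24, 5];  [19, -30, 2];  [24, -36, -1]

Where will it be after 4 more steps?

Each step adds [+5, -6, -3] to the position.
step 6: [24, -36, -1] + [+5, -6, -3] → [29, -42, -4]
step 7: [29, -42, -4] + [+5, -6, -3] → [34, -48, -7]
step 8: [34, -48, -7] + [+5, -6, -3] → [39, -54, -10]
step 9: [39, -54, -10] + [+5, -6, -3] → [44, -60, -13]

[44, -60, -13]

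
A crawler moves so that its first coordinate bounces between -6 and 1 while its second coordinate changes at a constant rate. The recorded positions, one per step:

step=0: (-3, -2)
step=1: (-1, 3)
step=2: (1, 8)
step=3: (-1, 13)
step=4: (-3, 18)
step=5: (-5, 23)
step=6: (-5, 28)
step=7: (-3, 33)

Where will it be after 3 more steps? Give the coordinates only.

The first coordinate reflects between -6 and 1, moving 2 per step.
  step 8: -3 → -1
  step 9: -1 → 1
  step 10: 1 → -1
The second coordinate changes by +5 each step: at step 10 it is 48.

(-1, 48)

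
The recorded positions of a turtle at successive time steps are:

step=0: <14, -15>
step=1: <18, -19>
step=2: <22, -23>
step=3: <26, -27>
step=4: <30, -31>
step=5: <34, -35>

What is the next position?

<38, -39>

Each step adds <+4, -4> to the position.
step 6: <34, -35> + <+4, -4> → <38, -39>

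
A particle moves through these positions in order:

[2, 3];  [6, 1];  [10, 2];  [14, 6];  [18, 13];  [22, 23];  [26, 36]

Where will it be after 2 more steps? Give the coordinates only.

[34, 71]

Successive displacements: [+4, -2], [+4, +1], [+4, +4], [+4, +7], [+4, +10], [+4, +13] — each changes by [+0, +3].
step 7: [26, 36] + [+4, +16] → [30, 52]
step 8: [30, 52] + [+4, +19] → [34, 71]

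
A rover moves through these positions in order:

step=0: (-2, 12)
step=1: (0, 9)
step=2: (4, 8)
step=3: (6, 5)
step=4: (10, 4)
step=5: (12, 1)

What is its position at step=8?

(22, -4)

The moves between consecutive positions are (+2, -3), (+4, -1), (+2, -3), (+4, -1), (+2, -3); they repeat the 2-cycle [(+2, -3), (+4, -1)].
step 6: apply (+4, -1) → (16, 0)
step 7: apply (+2, -3) → (18, -3)
step 8: apply (+4, -1) → (22, -4)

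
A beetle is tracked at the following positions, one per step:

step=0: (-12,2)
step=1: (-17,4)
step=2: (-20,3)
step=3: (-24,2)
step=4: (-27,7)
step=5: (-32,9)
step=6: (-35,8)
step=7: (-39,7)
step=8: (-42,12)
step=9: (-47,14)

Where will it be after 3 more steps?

(-57,17)

Differencing gives (-5,+2), (-3,-1), (-4,-1), (-3,+5), (-5,+2), (-3,-1), (-4,-1), (-3,+5), (-5,+2). This is the pattern (-5,+2), (-3,-1), (-4,-1), (-3,+5) repeated.
step 10: apply (-3,-1) → (-50,13)
step 11: apply (-4,-1) → (-54,12)
step 12: apply (-3,+5) → (-57,17)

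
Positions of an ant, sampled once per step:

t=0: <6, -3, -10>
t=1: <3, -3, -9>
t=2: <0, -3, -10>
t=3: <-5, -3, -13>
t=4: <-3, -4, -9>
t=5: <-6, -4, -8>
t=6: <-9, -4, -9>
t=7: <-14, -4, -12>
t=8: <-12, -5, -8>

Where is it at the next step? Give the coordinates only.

<-15, -5, -7>

Step-to-step displacements: <-3, +0, +1>, <-3, +0, -1>, <-5, +0, -3>, <+2, -1, +4>, <-3, +0, +1>, <-3, +0, -1>, <-5, +0, -3>, <+2, -1, +4> — a repeating cycle of length 4.
step 9: apply <-3, +0, +1> → <-15, -5, -7>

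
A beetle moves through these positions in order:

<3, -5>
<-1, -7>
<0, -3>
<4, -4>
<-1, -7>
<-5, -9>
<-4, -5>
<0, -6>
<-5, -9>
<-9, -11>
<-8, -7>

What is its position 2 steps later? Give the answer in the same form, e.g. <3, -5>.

<-9, -11>

The moves between consecutive positions are <-4, -2>, <+1, +4>, <+4, -1>, <-5, -3>, <-4, -2>, <+1, +4>, <+4, -1>, <-5, -3>, <-4, -2>, <+1, +4>; they repeat the 4-cycle [<-4, -2>, <+1, +4>, <+4, -1>, <-5, -3>].
step 11: apply <+4, -1> → <-4, -8>
step 12: apply <-5, -3> → <-9, -11>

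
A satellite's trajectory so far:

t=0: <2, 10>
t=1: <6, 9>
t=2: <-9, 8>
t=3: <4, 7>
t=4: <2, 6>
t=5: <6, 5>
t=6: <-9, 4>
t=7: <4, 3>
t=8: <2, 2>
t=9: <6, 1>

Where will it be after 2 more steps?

The first coordinate repeats the cycle [2, 6, -9, 4] with period 4; step 11 mod 4 = 3, giving 4.
The second coordinate changes by -1 each step, so at step 11 it is 10 + 11·(-1) = -1.

<4, -1>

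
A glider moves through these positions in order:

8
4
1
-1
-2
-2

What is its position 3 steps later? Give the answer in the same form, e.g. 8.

4

Taking differences between consecutive positions: -4, -3, -2, -1, +0. These grow by +1 each step.
step 6: -2 + 1 → -1
step 7: -1 + 2 → 1
step 8: 1 + 3 → 4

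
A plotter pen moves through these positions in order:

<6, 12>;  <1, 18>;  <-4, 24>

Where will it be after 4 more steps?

<-24, 48>

Each step adds <-5, +6> to the position.
step 3: <-4, 24> + <-5, +6> → <-9, 30>
step 4: <-9, 30> + <-5, +6> → <-14, 36>
step 5: <-14, 36> + <-5, +6> → <-19, 42>
step 6: <-19, 42> + <-5, +6> → <-24, 48>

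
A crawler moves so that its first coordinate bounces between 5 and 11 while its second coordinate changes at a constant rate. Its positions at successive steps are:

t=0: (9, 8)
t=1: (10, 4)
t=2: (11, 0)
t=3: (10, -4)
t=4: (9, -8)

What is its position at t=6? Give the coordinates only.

(7, -16)

The first coordinate reflects between 5 and 11, moving 1 per step.
  step 5: 9 → 8
  step 6: 8 → 7
The second coordinate changes by -4 each step: at step 6 it is -16.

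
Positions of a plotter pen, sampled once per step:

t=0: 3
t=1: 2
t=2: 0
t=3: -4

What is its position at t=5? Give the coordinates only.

Step-to-step displacements: -1, -2, -4; each is 2× the previous.
step 4: -4 − 8 → -12
step 5: -12 − 16 → -28

-28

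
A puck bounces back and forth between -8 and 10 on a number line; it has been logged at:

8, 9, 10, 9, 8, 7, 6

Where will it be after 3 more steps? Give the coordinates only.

3

The value travels 1 per step and bounces off the walls at -8 and 10.
  step 7: 6 → 5
  step 8: 5 → 4
  step 9: 4 → 3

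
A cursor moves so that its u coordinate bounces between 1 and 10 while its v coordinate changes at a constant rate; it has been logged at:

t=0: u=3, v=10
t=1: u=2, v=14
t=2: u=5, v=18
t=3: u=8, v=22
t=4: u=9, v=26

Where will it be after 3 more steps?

The u coordinate travels 3 per step and bounces off the walls at 1 and 10.
  step 5: 9 → 6
  step 6: 6 → 3
  step 7: 3 → 2
The v coordinate changes by +4 each step: at step 7 it is 38.

u=2, v=38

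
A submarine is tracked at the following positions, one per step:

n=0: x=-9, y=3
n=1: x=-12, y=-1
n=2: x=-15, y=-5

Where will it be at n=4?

x=-21, y=-13

The position changes by (-3,-4) every step.
step 3: x=-15, y=-5 + (-3,-4) → x=-18, y=-9
step 4: x=-18, y=-9 + (-3,-4) → x=-21, y=-13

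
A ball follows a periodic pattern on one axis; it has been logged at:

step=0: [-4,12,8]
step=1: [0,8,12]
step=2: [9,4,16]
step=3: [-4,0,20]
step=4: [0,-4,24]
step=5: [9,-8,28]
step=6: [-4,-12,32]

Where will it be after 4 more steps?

The first coordinate repeats the cycle [-4, 0, 9] with period 3; step 10 mod 3 = 1, giving 0.
The second coordinate changes by -4 each step, so at step 10 it is 12 + 10·(-4) = -28.
The third coordinate changes by +4 each step, so at step 10 it is 8 + 10·(4) = 48.

[0,-28,48]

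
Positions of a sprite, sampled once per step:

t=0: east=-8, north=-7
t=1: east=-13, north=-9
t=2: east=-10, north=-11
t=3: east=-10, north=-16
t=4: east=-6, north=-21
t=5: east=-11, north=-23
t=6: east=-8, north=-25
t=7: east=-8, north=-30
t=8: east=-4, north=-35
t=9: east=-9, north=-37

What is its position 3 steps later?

east=-2, north=-49

Differencing gives (-5, -2), (+3, -2), (+0, -5), (+4, -5), (-5, -2), (+3, -2), (+0, -5), (+4, -5), (-5, -2). This is the pattern (-5, -2), (+3, -2), (+0, -5), (+4, -5) repeated.
step 10: apply (+3, -2) → east=-6, north=-39
step 11: apply (+0, -5) → east=-6, north=-44
step 12: apply (+4, -5) → east=-2, north=-49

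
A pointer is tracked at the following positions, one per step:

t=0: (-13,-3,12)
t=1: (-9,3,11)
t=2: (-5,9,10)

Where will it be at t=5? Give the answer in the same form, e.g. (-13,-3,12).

(7,27,7)

Constant displacement of (+4,+6,-1) per step.
step 3: (-5,9,10) + (+4,+6,-1) → (-1,15,9)
step 4: (-1,15,9) + (+4,+6,-1) → (3,21,8)
step 5: (3,21,8) + (+4,+6,-1) → (7,27,7)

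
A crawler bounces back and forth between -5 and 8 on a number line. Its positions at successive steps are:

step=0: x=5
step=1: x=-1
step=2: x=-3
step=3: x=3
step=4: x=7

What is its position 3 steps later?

The value travels 6 per step and bounces off the walls at -5 and 8.
  step 5: 7 → 1
  step 6: 1 → -5
  step 7: -5 → 1

x=1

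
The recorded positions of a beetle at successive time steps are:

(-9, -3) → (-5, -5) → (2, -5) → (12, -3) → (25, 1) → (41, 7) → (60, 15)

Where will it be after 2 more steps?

(107, 37)

First differences are (+4, -2), (+7, +0), (+10, +2), (+13, +4), (+16, +6), (+19, +8); their common second difference is (+3, +2) (constant acceleration).
step 7: (60, 15) + (+22, +10) → (82, 25)
step 8: (82, 25) + (+25, +12) → (107, 37)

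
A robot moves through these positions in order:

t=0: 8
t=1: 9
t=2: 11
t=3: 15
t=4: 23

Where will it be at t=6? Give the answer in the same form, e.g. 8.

Step-to-step displacements: +1, +2, +4, +8; each is 2× the previous.
step 5: 23 + 16 → 39
step 6: 39 + 32 → 71

71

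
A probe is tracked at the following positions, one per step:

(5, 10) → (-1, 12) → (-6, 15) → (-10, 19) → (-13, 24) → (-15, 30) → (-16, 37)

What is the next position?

Taking differences between consecutive positions: (-6, +2), (-5, +3), (-4, +4), (-3, +5), (-2, +6), (-1, +7). These grow by (+1, +1) each step.
step 7: (-16, 37) + (+0, +8) → (-16, 45)

(-16, 45)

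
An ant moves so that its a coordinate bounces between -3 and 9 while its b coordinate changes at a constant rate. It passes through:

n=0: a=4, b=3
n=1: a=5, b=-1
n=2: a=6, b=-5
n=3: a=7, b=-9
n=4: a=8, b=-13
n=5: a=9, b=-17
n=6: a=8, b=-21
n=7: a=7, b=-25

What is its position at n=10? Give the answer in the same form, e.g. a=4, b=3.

a=4, b=-37

The a coordinate reflects between -3 and 9, moving 1 per step.
  step 8: 7 → 6
  step 9: 6 → 5
  step 10: 5 → 4
The b coordinate changes by -4 each step: at step 10 it is -37.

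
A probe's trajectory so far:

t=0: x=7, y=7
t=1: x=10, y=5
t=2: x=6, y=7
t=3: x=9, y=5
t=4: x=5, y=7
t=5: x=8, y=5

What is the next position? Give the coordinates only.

x=4, y=7

Step-to-step displacements: (+3,-2), (-4,+2), (+3,-2), (-4,+2), (+3,-2) — a repeating cycle of length 2.
step 6: apply (-4,+2) → x=4, y=7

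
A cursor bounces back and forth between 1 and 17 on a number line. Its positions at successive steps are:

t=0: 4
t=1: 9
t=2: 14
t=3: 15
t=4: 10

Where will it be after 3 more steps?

7

The value travels 5 per step and bounces off the walls at 1 and 17.
  step 5: 10 → 5
  step 6: 5 → 2
  step 7: 2 → 7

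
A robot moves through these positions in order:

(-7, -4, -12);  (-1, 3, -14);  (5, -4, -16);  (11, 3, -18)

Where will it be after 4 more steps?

(35, 3, -26)

The first coordinate changes by +6 each step, so at step 7 it is -7 + 7·(6) = 35.
The second coordinate repeats the cycle [-4, 3] with period 2; step 7 mod 2 = 1, giving 3.
The third coordinate changes by -2 each step, so at step 7 it is -12 + 7·(-2) = -26.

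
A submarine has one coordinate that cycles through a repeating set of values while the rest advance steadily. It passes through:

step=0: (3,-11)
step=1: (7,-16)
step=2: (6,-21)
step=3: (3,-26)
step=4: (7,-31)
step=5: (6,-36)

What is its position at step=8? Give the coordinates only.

(6,-51)

The first coordinate repeats the cycle [3, 7, 6] with period 3; step 8 mod 3 = 2, giving 6.
The second coordinate changes by -5 each step, so at step 8 it is -11 + 8·(-5) = -51.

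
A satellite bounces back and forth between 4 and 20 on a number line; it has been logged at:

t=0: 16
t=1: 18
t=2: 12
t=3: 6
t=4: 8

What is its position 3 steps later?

The value travels 6 per step and bounces off the walls at 4 and 20.
  step 5: 8 → 14
  step 6: 14 → 20
  step 7: 20 → 14

14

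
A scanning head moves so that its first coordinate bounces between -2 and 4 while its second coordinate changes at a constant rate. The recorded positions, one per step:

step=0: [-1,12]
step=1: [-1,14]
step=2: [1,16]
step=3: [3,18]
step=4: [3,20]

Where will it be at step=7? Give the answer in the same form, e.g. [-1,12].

[-1,26]

The first coordinate travels 2 per step and bounces off the walls at -2 and 4.
  step 5: 3 → 1
  step 6: 1 → -1
  step 7: -1 → -1
The second coordinate changes by +2 each step: at step 7 it is 26.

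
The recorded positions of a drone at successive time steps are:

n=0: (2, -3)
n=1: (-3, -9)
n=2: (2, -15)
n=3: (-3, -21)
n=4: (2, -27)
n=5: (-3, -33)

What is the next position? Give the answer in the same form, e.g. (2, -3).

First: cycles through 2, -3 every 2 steps. Step 6 lands at position 0 of the cycle → 2.
Second: linear, -6 per step → -39 at step 6.

(2, -39)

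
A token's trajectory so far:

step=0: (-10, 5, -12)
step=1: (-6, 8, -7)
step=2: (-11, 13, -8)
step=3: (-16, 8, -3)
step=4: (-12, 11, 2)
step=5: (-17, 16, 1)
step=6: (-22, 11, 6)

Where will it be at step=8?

(-23, 19, 10)

Differencing gives (+4, +3, +5), (-5, +5, -1), (-5, -5, +5), (+4, +3, +5), (-5, +5, -1), (-5, -5, +5). This is the pattern (+4, +3, +5), (-5, +5, -1), (-5, -5, +5) repeated.
step 7: apply (+4, +3, +5) → (-18, 14, 11)
step 8: apply (-5, +5, -1) → (-23, 19, 10)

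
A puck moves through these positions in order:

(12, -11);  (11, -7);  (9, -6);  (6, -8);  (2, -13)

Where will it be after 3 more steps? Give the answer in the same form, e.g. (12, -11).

(-16, -46)

First differences are (-1, +4), (-2, +1), (-3, -2), (-4, -5); their common second difference is (-1, -3) (constant acceleration).
step 5: (2, -13) + (-5, -8) → (-3, -21)
step 6: (-3, -21) + (-6, -11) → (-9, -32)
step 7: (-9, -32) + (-7, -14) → (-16, -46)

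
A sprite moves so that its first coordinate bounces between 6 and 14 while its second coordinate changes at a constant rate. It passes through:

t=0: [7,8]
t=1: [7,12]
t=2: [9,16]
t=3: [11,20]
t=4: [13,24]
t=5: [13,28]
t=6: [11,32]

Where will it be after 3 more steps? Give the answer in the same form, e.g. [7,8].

The first coordinate travels 2 per step and bounces off the walls at 6 and 14.
  step 7: 11 → 9
  step 8: 9 → 7
  step 9: 7 → 7
The second coordinate changes by +4 each step: at step 9 it is 44.

[7,44]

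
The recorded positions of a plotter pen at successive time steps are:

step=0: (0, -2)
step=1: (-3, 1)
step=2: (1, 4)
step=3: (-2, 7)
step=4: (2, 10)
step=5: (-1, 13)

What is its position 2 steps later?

Differencing gives (-3, +3), (+4, +3), (-3, +3), (+4, +3), (-3, +3). This is the pattern (-3, +3), (+4, +3) repeated.
step 6: apply (+4, +3) → (3, 16)
step 7: apply (-3, +3) → (0, 19)

(0, 19)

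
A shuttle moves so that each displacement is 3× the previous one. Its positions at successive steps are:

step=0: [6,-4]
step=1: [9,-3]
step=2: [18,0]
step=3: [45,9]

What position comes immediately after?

Step-to-step displacements: [+3,+1], [+9,+3], [+27,+9]; each is 3× the previous.
step 4: [45,9] + [+81,+27] → [126,36]

[126,36]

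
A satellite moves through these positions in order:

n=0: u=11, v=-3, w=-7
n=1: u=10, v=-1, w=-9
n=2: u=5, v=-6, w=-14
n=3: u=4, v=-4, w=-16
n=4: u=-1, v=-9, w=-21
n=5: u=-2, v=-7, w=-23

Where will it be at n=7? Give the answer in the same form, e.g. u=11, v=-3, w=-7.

The moves between consecutive positions are (-1,+2,-2), (-5,-5,-5), (-1,+2,-2), (-5,-5,-5), (-1,+2,-2); they repeat the 2-cycle [(-1,+2,-2), (-5,-5,-5)].
step 6: apply (-5,-5,-5) → u=-7, v=-12, w=-28
step 7: apply (-1,+2,-2) → u=-8, v=-10, w=-30

u=-8, v=-10, w=-30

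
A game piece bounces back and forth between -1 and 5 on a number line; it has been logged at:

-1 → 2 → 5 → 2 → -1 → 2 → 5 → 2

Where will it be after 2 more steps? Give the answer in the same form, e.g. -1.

The value reflects between -1 and 5, moving 3 per step.
  step 8: 2 → -1
  step 9: -1 → 2

2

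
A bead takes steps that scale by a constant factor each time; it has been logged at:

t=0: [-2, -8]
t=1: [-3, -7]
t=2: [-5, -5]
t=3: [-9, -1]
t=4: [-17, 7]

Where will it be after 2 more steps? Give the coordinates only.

Step-to-step displacements: [-1, +1], [-2, +2], [-4, +4], [-8, +8]; each is 2× the previous.
step 5: [-17, 7] + [-16, +16] → [-33, 23]
step 6: [-33, 23] + [-32, +32] → [-65, 55]

[-65, 55]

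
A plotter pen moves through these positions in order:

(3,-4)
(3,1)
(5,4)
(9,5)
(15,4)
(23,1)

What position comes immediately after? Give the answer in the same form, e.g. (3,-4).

Successive displacements: (+0,+5), (+2,+3), (+4,+1), (+6,-1), (+8,-3) — each changes by (+2,-2).
step 6: (23,1) + (+10,-5) → (33,-4)

(33,-4)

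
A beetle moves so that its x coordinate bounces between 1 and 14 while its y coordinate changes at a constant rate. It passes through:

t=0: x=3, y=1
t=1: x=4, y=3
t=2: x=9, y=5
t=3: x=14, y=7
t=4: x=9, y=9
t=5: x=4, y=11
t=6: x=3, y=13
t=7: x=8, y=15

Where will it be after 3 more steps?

The x coordinate reflects between 1 and 14, moving 5 per step.
  step 8: 8 → 13
  step 9: 13 → 10
  step 10: 10 → 5
The y coordinate changes by +2 each step: at step 10 it is 21.

x=5, y=21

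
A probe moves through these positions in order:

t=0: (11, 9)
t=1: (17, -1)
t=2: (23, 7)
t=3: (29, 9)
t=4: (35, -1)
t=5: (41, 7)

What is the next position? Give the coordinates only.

(47, 9)

The first coordinate changes by +6 each step, so at step 6 it is 11 + 6·(6) = 47.
The second coordinate repeats the cycle [9, -1, 7] with period 3; step 6 mod 3 = 0, giving 9.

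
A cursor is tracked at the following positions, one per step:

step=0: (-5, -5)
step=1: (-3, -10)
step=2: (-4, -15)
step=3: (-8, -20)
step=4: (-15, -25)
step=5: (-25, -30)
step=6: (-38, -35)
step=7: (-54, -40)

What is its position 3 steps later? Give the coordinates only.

Taking differences between consecutive positions: (+2, -5), (-1, -5), (-4, -5), (-7, -5), (-10, -5), (-13, -5), (-16, -5). These grow by (-3, +0) each step.
step 8: (-54, -40) + (-19, -5) → (-73, -45)
step 9: (-73, -45) + (-22, -5) → (-95, -50)
step 10: (-95, -50) + (-25, -5) → (-120, -55)

(-120, -55)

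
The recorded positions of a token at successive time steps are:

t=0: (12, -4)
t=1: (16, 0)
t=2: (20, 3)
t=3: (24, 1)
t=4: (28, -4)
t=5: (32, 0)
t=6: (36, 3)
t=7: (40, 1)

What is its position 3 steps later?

(52, 3)

The first coordinate changes by +4 each step, so at step 10 it is 12 + 10·(4) = 52.
The second coordinate repeats the cycle [-4, 0, 3, 1] with period 4; step 10 mod 4 = 2, giving 3.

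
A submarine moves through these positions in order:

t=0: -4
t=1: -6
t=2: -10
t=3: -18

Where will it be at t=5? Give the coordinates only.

-66

Consecutive displacements -2, -4, -8 scale by a factor of 2 each step.
step 4: -18 − 16 → -34
step 5: -34 − 32 → -66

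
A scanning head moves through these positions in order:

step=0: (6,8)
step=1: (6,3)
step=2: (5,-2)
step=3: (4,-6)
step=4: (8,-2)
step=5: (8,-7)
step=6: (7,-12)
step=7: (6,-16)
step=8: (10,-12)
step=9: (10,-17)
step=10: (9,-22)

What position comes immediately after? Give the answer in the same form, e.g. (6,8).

(8,-26)

Step-to-step displacements: (+0,-5), (-1,-5), (-1,-4), (+4,+4), (+0,-5), (-1,-5), (-1,-4), (+4,+4), (+0,-5), (-1,-5) — a repeating cycle of length 4.
step 11: apply (-1,-4) → (8,-26)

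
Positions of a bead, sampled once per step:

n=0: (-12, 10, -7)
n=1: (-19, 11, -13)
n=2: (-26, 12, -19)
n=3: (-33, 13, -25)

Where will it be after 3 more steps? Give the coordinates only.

(-54, 16, -43)

Constant displacement of (-7, +1, -6) per step.
step 4: (-33, 13, -25) + (-7, +1, -6) → (-40, 14, -31)
step 5: (-40, 14, -31) + (-7, +1, -6) → (-47, 15, -37)
step 6: (-47, 15, -37) + (-7, +1, -6) → (-54, 16, -43)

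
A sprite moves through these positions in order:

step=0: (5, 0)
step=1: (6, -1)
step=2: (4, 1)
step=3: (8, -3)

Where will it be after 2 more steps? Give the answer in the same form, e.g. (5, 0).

Step-to-step displacements: (+1, -1), (-2, +2), (+4, -4); each is -2× the previous.
step 4: (8, -3) + (-8, +8) → (0, 5)
step 5: (0, 5) + (+16, -16) → (16, -11)

(16, -11)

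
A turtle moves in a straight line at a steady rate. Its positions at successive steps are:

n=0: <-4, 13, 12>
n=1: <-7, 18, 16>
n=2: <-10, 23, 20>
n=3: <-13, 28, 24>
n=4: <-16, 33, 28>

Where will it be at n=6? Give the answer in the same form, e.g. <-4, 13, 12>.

Constant displacement of <-3, +5, +4> per step.
step 5: <-16, 33, 28> + <-3, +5, +4> → <-19, 38, 32>
step 6: <-19, 38, 32> + <-3, +5, +4> → <-22, 43, 36>

<-22, 43, 36>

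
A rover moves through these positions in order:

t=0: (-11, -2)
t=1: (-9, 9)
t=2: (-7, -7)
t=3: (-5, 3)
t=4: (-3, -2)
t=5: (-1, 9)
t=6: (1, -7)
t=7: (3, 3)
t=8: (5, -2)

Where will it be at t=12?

First: linear, +2 per step → 13 at step 12.
Second: cycles through -2, 9, -7, 3 every 4 steps. Step 12 lands at position 0 of the cycle → -2.

(13, -2)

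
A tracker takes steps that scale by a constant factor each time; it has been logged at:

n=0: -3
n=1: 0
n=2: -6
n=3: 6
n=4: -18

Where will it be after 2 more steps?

Step-to-step displacements: +3, -6, +12, -24; each is -2× the previous.
step 5: -18 + 48 → 30
step 6: 30 − 96 → -66

-66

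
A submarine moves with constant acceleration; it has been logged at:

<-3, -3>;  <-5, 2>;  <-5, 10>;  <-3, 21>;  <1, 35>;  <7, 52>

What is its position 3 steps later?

<37, 121>

Taking differences between consecutive positions: <-2, +5>, <+0, +8>, <+2, +11>, <+4, +14>, <+6, +17>. These grow by <+2, +3> each step.
step 6: <7, 52> + <+8, +20> → <15, 72>
step 7: <15, 72> + <+10, +23> → <25, 95>
step 8: <25, 95> + <+12, +26> → <37, 121>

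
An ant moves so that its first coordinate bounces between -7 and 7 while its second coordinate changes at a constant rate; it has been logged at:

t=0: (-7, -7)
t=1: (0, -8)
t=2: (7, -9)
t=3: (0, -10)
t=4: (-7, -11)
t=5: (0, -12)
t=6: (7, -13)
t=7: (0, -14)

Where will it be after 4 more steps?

The first coordinate travels 7 per step and bounces off the walls at -7 and 7.
  step 8: 0 → -7
  step 9: -7 → 0
  step 10: 0 → 7
  step 11: 7 → 0
The second coordinate changes by -1 each step: at step 11 it is -18.

(0, -18)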